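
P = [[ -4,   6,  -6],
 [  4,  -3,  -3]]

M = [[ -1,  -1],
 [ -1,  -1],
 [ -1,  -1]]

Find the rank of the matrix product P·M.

First compute PM:
[[  4,   4],
 [  2,   2]]
Now row reduce the product.
R2 ← R2 − (1/2)·R1: [0, 0]
1 nonzero row, so rank(PM) = 1.

1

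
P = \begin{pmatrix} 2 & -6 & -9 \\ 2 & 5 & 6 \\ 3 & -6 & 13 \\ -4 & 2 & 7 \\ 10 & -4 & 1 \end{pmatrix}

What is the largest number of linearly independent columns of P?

3

Row reduce to echelon form.
R2 ← R2 − R1: [0, 11, 15]
R3 ← R3 − (3/2)·R1: [0, 3, 53/2]
R4 ← R4 + (2)·R1: [0, -10, -11]
R5 ← R5 − (5)·R1: [0, 26, 46]
R3 ← R3 − (3/11)·R2: [0, 0, 493/22]
R4 ← R4 + (10/11)·R2: [0, 0, 29/11]
R5 ← R5 − (26/11)·R2: [0, 0, 116/11]
R4 ← R4 − (2/17)·R3: [0, 0, 0]
R5 ← R5 − (8/17)·R3: [0, 0, 0]
Echelon form has 3 nonzero rows, so rank(P) = 3.
The rank gives the maximum number of linearly independent columns: 3.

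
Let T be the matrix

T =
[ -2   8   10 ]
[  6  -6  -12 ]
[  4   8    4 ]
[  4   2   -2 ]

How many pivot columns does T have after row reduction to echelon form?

Row reduce to echelon form.
R2 ← R2 + (3)·R1: [0, 18, 18]
R3 ← R3 + (2)·R1: [0, 24, 24]
R4 ← R4 + (2)·R1: [0, 18, 18]
R3 ← R3 − (4/3)·R2: [0, 0, 0]
R4 ← R4 − R2: [0, 0, 0]
Echelon form has 2 nonzero rows, so rank(T) = 2.
Each nonzero row contributes one pivot column: 2 pivot columns.

2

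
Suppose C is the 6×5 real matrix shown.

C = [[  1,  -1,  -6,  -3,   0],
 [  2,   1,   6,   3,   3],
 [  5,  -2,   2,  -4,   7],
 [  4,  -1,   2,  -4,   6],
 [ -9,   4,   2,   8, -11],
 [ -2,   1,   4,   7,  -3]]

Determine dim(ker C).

Row reduce to echelon form.
R2 ← R2 − (2)·R1: [0, 3, 18, 9, 3]
R3 ← R3 − (5)·R1: [0, 3, 32, 11, 7]
R4 ← R4 − (4)·R1: [0, 3, 26, 8, 6]
R5 ← R5 + (9)·R1: [0, -5, -52, -19, -11]
R6 ← R6 + (2)·R1: [0, -1, -8, 1, -3]
R3 ← R3 − R2: [0, 0, 14, 2, 4]
R4 ← R4 − R2: [0, 0, 8, -1, 3]
R5 ← R5 + (5/3)·R2: [0, 0, -22, -4, -6]
R6 ← R6 + (1/3)·R2: [0, 0, -2, 4, -2]
R4 ← R4 − (4/7)·R3: [0, 0, 0, -15/7, 5/7]
R5 ← R5 + (11/7)·R3: [0, 0, 0, -6/7, 2/7]
R6 ← R6 + (1/7)·R3: [0, 0, 0, 30/7, -10/7]
R5 ← R5 − (2/5)·R4: [0, 0, 0, 0, 0]
R6 ← R6 + (2)·R4: [0, 0, 0, 0, 0]
4 nonzero rows, so rank(C) = 4.
C has 5 columns; by rank–nullity, nullity = 5 − 4 = 1.

1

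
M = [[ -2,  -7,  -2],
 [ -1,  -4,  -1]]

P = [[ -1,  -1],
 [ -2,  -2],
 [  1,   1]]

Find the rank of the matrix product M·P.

First compute MP:
[[ 14,  14],
 [  8,   8]]
Now row reduce the product.
R2 ← R2 − (4/7)·R1: [0, 0]
1 nonzero row, so rank(MP) = 1.

1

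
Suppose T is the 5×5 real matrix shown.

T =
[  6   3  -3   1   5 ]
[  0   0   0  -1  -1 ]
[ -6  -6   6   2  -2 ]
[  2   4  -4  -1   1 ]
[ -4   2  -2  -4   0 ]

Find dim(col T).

Row reduce to echelon form.
R3 ← R3 + R1: [0, -3, 3, 3, 3]
R4 ← R4 − (1/3)·R1: [0, 3, -3, -4/3, -2/3]
R5 ← R5 + (2/3)·R1: [0, 4, -4, -10/3, 10/3]
Swap R2 ↔ R3
R4 ← R4 + R2: [0, 0, 0, 5/3, 7/3]
R5 ← R5 + (4/3)·R2: [0, 0, 0, 2/3, 22/3]
R4 ← R4 + (5/3)·R3: [0, 0, 0, 0, 2/3]
R5 ← R5 + (2/3)·R3: [0, 0, 0, 0, 20/3]
R5 ← R5 − (10)·R4: [0, 0, 0, 0, 0]
Echelon form has 4 nonzero rows, so rank(T) = 4.
The column space has dimension equal to the rank: 4.

4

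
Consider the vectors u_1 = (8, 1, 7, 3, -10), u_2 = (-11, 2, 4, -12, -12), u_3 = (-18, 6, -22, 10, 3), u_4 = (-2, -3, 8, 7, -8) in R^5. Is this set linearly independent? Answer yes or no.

yes

Form the matrix with these vectors as rows and row reduce.
R2 ← R2 + (11/8)·R1: [0, 27/8, 109/8, -63/8, -103/4]
R3 ← R3 + (9/4)·R1: [0, 33/4, -25/4, 67/4, -39/2]
R4 ← R4 + (1/4)·R1: [0, -11/4, 39/4, 31/4, -21/2]
R3 ← R3 − (22/9)·R2: [0, 0, -356/9, 36, 391/9]
R4 ← R4 + (22/27)·R2: [0, 0, 563/27, 4/3, -850/27]
R4 ← R4 + (563/1068)·R3: [0, 0, 0, 5423/267, -9163/1068]
4 nonzero rows, so the 4 vectors span a space of dimension 4.
Since 4 = 4, the vectors are linearly independent.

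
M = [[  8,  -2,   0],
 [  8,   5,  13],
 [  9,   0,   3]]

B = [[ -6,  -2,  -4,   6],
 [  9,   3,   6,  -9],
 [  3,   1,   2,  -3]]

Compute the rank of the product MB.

1

First compute MB:
[[-66, -22, -44,  66],
 [ 36,  12,  24, -36],
 [-45, -15, -30,  45]]
Now row reduce the product.
R2 ← R2 + (6/11)·R1: [0, 0, 0, 0]
R3 ← R3 − (15/22)·R1: [0, 0, 0, 0]
1 nonzero row, so rank(MB) = 1.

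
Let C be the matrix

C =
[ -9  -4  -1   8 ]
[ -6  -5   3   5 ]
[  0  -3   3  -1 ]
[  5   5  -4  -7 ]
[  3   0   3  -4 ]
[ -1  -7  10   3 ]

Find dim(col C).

4

Row reduce to echelon form.
R2 ← R2 − (2/3)·R1: [0, -7/3, 11/3, -1/3]
R4 ← R4 + (5/9)·R1: [0, 25/9, -41/9, -23/9]
R5 ← R5 + (1/3)·R1: [0, -4/3, 8/3, -4/3]
R6 ← R6 − (1/9)·R1: [0, -59/9, 91/9, 19/9]
R3 ← R3 − (9/7)·R2: [0, 0, -12/7, -4/7]
R4 ← R4 + (25/21)·R2: [0, 0, -4/21, -62/21]
R5 ← R5 − (4/7)·R2: [0, 0, 4/7, -8/7]
R6 ← R6 − (59/21)·R2: [0, 0, -4/21, 64/21]
R4 ← R4 − (1/9)·R3: [0, 0, 0, -26/9]
R5 ← R5 + (1/3)·R3: [0, 0, 0, -4/3]
R6 ← R6 − (1/9)·R3: [0, 0, 0, 28/9]
R5 ← R5 − (6/13)·R4: [0, 0, 0, 0]
R6 ← R6 + (14/13)·R4: [0, 0, 0, 0]
Echelon form has 4 nonzero rows, so rank(C) = 4.
The column space has dimension equal to the rank: 4.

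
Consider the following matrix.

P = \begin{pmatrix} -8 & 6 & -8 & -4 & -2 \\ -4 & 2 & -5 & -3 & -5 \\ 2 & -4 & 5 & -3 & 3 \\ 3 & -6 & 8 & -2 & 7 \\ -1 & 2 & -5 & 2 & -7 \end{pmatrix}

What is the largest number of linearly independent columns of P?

Row reduce to echelon form.
R2 ← R2 − (1/2)·R1: [0, -1, -1, -1, -4]
R3 ← R3 + (1/4)·R1: [0, -5/2, 3, -4, 5/2]
R4 ← R4 + (3/8)·R1: [0, -15/4, 5, -7/2, 25/4]
R5 ← R5 − (1/8)·R1: [0, 5/4, -4, 5/2, -27/4]
R3 ← R3 − (5/2)·R2: [0, 0, 11/2, -3/2, 25/2]
R4 ← R4 − (15/4)·R2: [0, 0, 35/4, 1/4, 85/4]
R5 ← R5 + (5/4)·R2: [0, 0, -21/4, 5/4, -47/4]
R4 ← R4 − (35/22)·R3: [0, 0, 0, 29/11, 15/11]
R5 ← R5 + (21/22)·R3: [0, 0, 0, -2/11, 2/11]
R5 ← R5 + (2/29)·R4: [0, 0, 0, 0, 8/29]
Echelon form has 5 nonzero rows, so rank(P) = 5.
The rank gives the maximum number of linearly independent columns: 5.

5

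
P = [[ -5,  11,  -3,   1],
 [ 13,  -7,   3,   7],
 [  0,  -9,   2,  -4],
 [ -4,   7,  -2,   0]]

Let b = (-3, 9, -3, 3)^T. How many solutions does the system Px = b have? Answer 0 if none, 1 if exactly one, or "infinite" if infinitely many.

Row reduce the augmented matrix [P | b].
R2 ← R2 + (13/5)·R1: [0, 108/5, -24/5, 48/5, 6/5]
R4 ← R4 − (4/5)·R1: [0, -9/5, 2/5, -4/5, 27/5]
R3 ← R3 + (5/12)·R2: [0, 0, 0, 0, -5/2]
R4 ← R4 + (1/12)·R2: [0, 0, 0, 0, 11/2]
R4 ← R4 + (11/5)·R3: [0, 0, 0, 0, 0]
The echelon form has 3 nonzero rows; the last pivot sits in the augmented column, so rank(P) = 2 but rank([P|b]) = 3.
Since the ranks differ, the system is inconsistent.
It has no solutions.

0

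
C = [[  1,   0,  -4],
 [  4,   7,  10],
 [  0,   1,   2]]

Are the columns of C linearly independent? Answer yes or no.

Row reduce C to echelon form.
R2 ← R2 − (4)·R1: [0, 7, 26]
R3 ← R3 − (1/7)·R2: [0, 0, -12/7]
3 pivots among 3 columns.
Every column is a pivot column, so the columns are linearly independent.

yes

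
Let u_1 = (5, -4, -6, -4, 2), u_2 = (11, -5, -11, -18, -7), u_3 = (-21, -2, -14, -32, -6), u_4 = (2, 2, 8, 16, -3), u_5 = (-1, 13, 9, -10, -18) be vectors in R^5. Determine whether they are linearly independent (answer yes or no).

Form the matrix with these vectors as rows and row reduce.
R2 ← R2 − (11/5)·R1: [0, 19/5, 11/5, -46/5, -57/5]
R3 ← R3 + (21/5)·R1: [0, -94/5, -196/5, -244/5, 12/5]
R4 ← R4 − (2/5)·R1: [0, 18/5, 52/5, 88/5, -19/5]
R5 ← R5 + (1/5)·R1: [0, 61/5, 39/5, -54/5, -88/5]
R3 ← R3 + (94/19)·R2: [0, 0, -538/19, -1792/19, -54]
R4 ← R4 − (18/19)·R2: [0, 0, 158/19, 500/19, 7]
R5 ← R5 − (61/19)·R2: [0, 0, 14/19, 356/19, 19]
R4 ← R4 + (79/269)·R3: [0, 0, 0, -372/269, -2383/269]
R5 ← R5 + (7/269)·R3: [0, 0, 0, 4380/269, 4733/269]
R5 ← R5 + (365/31)·R4: [0, 0, 0, 0, -2688/31]
5 nonzero rows, so the 5 vectors span a space of dimension 5.
Since 5 = 5, the vectors are linearly independent.

yes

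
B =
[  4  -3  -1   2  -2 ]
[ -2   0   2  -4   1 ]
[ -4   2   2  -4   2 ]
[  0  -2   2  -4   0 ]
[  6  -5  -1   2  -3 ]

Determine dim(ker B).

3

Row reduce to echelon form.
R2 ← R2 + (1/2)·R1: [0, -3/2, 3/2, -3, 0]
R3 ← R3 + R1: [0, -1, 1, -2, 0]
R5 ← R5 − (3/2)·R1: [0, -1/2, 1/2, -1, 0]
R3 ← R3 − (2/3)·R2: [0, 0, 0, 0, 0]
R4 ← R4 − (4/3)·R2: [0, 0, 0, 0, 0]
R5 ← R5 − (1/3)·R2: [0, 0, 0, 0, 0]
2 nonzero rows, so rank(B) = 2.
B has 5 columns; by rank–nullity, nullity = 5 − 2 = 3.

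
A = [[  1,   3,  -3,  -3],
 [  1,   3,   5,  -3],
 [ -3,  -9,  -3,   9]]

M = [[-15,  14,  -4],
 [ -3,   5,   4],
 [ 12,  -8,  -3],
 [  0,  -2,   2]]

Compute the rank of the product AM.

2

First compute AM:
[[-60,  59,  11],
 [ 36,  -5, -13],
 [ 36, -81,   3]]
Now row reduce the product.
R2 ← R2 + (3/5)·R1: [0, 152/5, -32/5]
R3 ← R3 + (3/5)·R1: [0, -228/5, 48/5]
R3 ← R3 + (3/2)·R2: [0, 0, 0]
2 nonzero rows, so rank(AM) = 2.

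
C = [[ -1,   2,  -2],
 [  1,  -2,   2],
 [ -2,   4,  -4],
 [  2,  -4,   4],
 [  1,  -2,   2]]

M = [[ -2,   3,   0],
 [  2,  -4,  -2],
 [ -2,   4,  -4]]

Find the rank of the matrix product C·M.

First compute CM:
[[ 10, -19,   4],
 [-10,  19,  -4],
 [ 20, -38,   8],
 [-20,  38,  -8],
 [-10,  19,  -4]]
Now row reduce the product.
R2 ← R2 + R1: [0, 0, 0]
R3 ← R3 − (2)·R1: [0, 0, 0]
R4 ← R4 + (2)·R1: [0, 0, 0]
R5 ← R5 + R1: [0, 0, 0]
1 nonzero row, so rank(CM) = 1.

1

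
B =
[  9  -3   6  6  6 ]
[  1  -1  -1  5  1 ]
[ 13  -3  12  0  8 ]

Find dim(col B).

Row reduce to echelon form.
R2 ← R2 − (1/9)·R1: [0, -2/3, -5/3, 13/3, 1/3]
R3 ← R3 − (13/9)·R1: [0, 4/3, 10/3, -26/3, -2/3]
R3 ← R3 + (2)·R2: [0, 0, 0, 0, 0]
Echelon form has 2 nonzero rows, so rank(B) = 2.
The column space has dimension equal to the rank: 2.

2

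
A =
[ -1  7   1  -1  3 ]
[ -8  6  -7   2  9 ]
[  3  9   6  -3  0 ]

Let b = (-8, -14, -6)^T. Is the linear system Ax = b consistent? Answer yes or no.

yes

Row reduce the augmented matrix [A | b].
R2 ← R2 − (8)·R1: [0, -50, -15, 10, -15, 50]
R3 ← R3 + (3)·R1: [0, 30, 9, -6, 9, -30]
R3 ← R3 + (3/5)·R2: [0, 0, 0, 0, 0, 0]
The echelon form has 2 nonzero rows, and every pivot lies in the first 5 columns, so rank(A) = rank([A|b]) = 2.
The system is consistent.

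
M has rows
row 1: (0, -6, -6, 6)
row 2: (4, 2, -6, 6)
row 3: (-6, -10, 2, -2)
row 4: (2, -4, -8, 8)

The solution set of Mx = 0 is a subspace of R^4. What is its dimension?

2

Row reduce to echelon form.
Swap R1 ↔ R2
R3 ← R3 + (3/2)·R1: [0, -7, -7, 7]
R4 ← R4 − (1/2)·R1: [0, -5, -5, 5]
R3 ← R3 − (7/6)·R2: [0, 0, 0, 0]
R4 ← R4 − (5/6)·R2: [0, 0, 0, 0]
2 nonzero rows, so rank(M) = 2.
M has 4 columns; by rank–nullity, nullity = 4 − 2 = 2.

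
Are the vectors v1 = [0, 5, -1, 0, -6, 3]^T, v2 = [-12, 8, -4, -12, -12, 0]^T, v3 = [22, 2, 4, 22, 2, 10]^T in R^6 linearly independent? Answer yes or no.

Form the matrix with these vectors as rows and row reduce.
Swap R1 ↔ R2
R3 ← R3 + (11/6)·R1: [0, 50/3, -10/3, 0, -20, 10]
R3 ← R3 − (10/3)·R2: [0, 0, 0, 0, 0, 0]
2 nonzero rows, so the 3 vectors span a space of dimension 2.
Since 2 < 3, the vectors are linearly dependent.

no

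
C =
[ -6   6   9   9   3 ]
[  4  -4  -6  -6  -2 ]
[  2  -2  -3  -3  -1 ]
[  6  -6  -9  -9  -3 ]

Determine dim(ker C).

Row reduce to echelon form.
R2 ← R2 + (2/3)·R1: [0, 0, 0, 0, 0]
R3 ← R3 + (1/3)·R1: [0, 0, 0, 0, 0]
R4 ← R4 + R1: [0, 0, 0, 0, 0]
1 nonzero row, so rank(C) = 1.
C has 5 columns; by rank–nullity, nullity = 5 − 1 = 4.

4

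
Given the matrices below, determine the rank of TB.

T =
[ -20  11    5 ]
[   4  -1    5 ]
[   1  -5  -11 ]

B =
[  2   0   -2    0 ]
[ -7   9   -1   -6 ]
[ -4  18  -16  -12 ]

First compute TB:
[[-137, 189, -51, -126],
 [ -5,  81, -87, -54],
 [ 81, -243, 179, 162]]
Now row reduce the product.
R2 ← R2 − (5/137)·R1: [0, 10152/137, -11664/137, -6768/137]
R3 ← R3 + (81/137)·R1: [0, -17982/137, 20392/137, 11988/137]
R3 ← R3 + (333/188)·R2: [0, 0, -92/47, 0]
3 nonzero rows, so rank(TB) = 3.

3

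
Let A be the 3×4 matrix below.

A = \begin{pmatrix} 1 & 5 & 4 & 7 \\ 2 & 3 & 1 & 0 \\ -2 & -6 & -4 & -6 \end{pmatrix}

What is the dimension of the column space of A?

2

Row reduce to echelon form.
R2 ← R2 − (2)·R1: [0, -7, -7, -14]
R3 ← R3 + (2)·R1: [0, 4, 4, 8]
R3 ← R3 + (4/7)·R2: [0, 0, 0, 0]
Echelon form has 2 nonzero rows, so rank(A) = 2.
The column space has dimension equal to the rank: 2.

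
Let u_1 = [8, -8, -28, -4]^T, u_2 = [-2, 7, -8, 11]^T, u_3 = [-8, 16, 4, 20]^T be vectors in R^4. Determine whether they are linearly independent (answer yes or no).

Form the matrix with these vectors as rows and row reduce.
R2 ← R2 + (1/4)·R1: [0, 5, -15, 10]
R3 ← R3 + R1: [0, 8, -24, 16]
R3 ← R3 − (8/5)·R2: [0, 0, 0, 0]
2 nonzero rows, so the 3 vectors span a space of dimension 2.
Since 2 < 3, the vectors are linearly dependent.

no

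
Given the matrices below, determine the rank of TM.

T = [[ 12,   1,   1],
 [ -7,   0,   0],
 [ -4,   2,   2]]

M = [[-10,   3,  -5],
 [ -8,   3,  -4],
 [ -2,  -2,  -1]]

2

First compute TM:
[[-130,  37, -65],
 [ 70, -21,  35],
 [ 20, -10,  10]]
Now row reduce the product.
R2 ← R2 + (7/13)·R1: [0, -14/13, 0]
R3 ← R3 + (2/13)·R1: [0, -56/13, 0]
R3 ← R3 − (4)·R2: [0, 0, 0]
2 nonzero rows, so rank(TM) = 2.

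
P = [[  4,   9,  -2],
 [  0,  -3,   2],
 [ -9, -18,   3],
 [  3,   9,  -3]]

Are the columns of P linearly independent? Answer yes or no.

Row reduce P to echelon form.
R3 ← R3 + (9/4)·R1: [0, 9/4, -3/2]
R4 ← R4 − (3/4)·R1: [0, 9/4, -3/2]
R3 ← R3 + (3/4)·R2: [0, 0, 0]
R4 ← R4 + (3/4)·R2: [0, 0, 0]
2 pivots among 3 columns.
Only 2 < 3 pivot columns, so the columns are linearly dependent.

no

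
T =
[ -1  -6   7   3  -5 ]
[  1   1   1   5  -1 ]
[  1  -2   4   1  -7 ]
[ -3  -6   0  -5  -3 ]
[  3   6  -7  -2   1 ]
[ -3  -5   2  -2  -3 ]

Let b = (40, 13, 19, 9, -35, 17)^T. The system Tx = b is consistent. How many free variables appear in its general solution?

Row reduce the augmented matrix [T | b].
R2 ← R2 + R1: [0, -5, 8, 8, -6, 53]
R3 ← R3 + R1: [0, -8, 11, 4, -12, 59]
R4 ← R4 − (3)·R1: [0, 12, -21, -14, 12, -111]
R5 ← R5 + (3)·R1: [0, -12, 14, 7, -14, 85]
R6 ← R6 − (3)·R1: [0, 13, -19, -11, 12, -103]
R3 ← R3 − (8/5)·R2: [0, 0, -9/5, -44/5, -12/5, -129/5]
R4 ← R4 + (12/5)·R2: [0, 0, -9/5, 26/5, -12/5, 81/5]
R5 ← R5 − (12/5)·R2: [0, 0, -26/5, -61/5, 2/5, -211/5]
R6 ← R6 + (13/5)·R2: [0, 0, 9/5, 49/5, -18/5, 174/5]
R4 ← R4 − R3: [0, 0, 0, 14, 0, 42]
R5 ← R5 − (26/9)·R3: [0, 0, 0, 119/9, 22/3, 97/3]
R6 ← R6 + R3: [0, 0, 0, 1, -6, 9]
R5 ← R5 − (17/18)·R4: [0, 0, 0, 0, 22/3, -22/3]
R6 ← R6 − (1/14)·R4: [0, 0, 0, 0, -6, 6]
R6 ← R6 + (9/11)·R5: [0, 0, 0, 0, 0, 0]
The echelon form has 5 nonzero rows, and every pivot lies in the first 5 columns, so rank(T) = rank([T|b]) = 5.
The system is consistent.
Free variables = (unknowns) − (rank) = 5 − 5 = 0.

0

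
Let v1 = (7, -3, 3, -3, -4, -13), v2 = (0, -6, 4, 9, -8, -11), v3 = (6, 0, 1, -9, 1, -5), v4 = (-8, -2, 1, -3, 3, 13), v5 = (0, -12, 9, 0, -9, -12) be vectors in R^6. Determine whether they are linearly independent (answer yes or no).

no

Form the matrix with these vectors as rows and row reduce.
R3 ← R3 − (6/7)·R1: [0, 18/7, -11/7, -45/7, 31/7, 43/7]
R4 ← R4 + (8/7)·R1: [0, -38/7, 31/7, -45/7, -11/7, -13/7]
R3 ← R3 + (3/7)·R2: [0, 0, 1/7, -18/7, 1, 10/7]
R4 ← R4 − (19/21)·R2: [0, 0, 17/21, -102/7, 17/3, 170/21]
R5 ← R5 − (2)·R2: [0, 0, 1, -18, 7, 10]
R4 ← R4 − (17/3)·R3: [0, 0, 0, 0, 0, 0]
R5 ← R5 − (7)·R3: [0, 0, 0, 0, 0, 0]
3 nonzero rows, so the 5 vectors span a space of dimension 3.
Since 3 < 5, the vectors are linearly dependent.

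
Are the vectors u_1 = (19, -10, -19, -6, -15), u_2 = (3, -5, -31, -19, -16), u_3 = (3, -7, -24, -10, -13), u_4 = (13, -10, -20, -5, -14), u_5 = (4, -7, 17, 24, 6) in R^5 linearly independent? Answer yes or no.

no

Form the matrix with these vectors as rows and row reduce.
R2 ← R2 − (3/19)·R1: [0, -65/19, -28, -343/19, -259/19]
R3 ← R3 − (3/19)·R1: [0, -103/19, -21, -172/19, -202/19]
R4 ← R4 − (13/19)·R1: [0, -60/19, -7, -17/19, -71/19]
R5 ← R5 − (4/19)·R1: [0, -93/19, 21, 480/19, 174/19]
R3 ← R3 − (103/65)·R2: [0, 0, 1519/65, 1271/65, 713/65]
R4 ← R4 − (12/13)·R2: [0, 0, 245/13, 205/13, 115/13]
R5 ← R5 − (93/65)·R2: [0, 0, 3969/65, 3321/65, 1863/65]
R4 ← R4 − (25/31)·R3: [0, 0, 0, 0, 0]
R5 ← R5 − (81/31)·R3: [0, 0, 0, 0, 0]
3 nonzero rows, so the 5 vectors span a space of dimension 3.
Since 3 < 5, the vectors are linearly dependent.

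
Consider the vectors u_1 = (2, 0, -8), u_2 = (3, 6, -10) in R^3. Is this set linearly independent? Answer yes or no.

Form the matrix with these vectors as rows and row reduce.
R2 ← R2 − (3/2)·R1: [0, 6, 2]
2 nonzero rows, so the 2 vectors span a space of dimension 2.
Since 2 = 2, the vectors are linearly independent.

yes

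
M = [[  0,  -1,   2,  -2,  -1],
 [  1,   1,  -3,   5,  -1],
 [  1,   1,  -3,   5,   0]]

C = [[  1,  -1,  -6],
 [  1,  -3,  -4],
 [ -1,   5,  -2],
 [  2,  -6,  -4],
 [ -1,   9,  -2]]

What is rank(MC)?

First compute MC:
[[ -6,  16,  10],
 [ 16, -58, -22],
 [ 15, -49, -24]]
Now row reduce the product.
R2 ← R2 + (8/3)·R1: [0, -46/3, 14/3]
R3 ← R3 + (5/2)·R1: [0, -9, 1]
R3 ← R3 − (27/46)·R2: [0, 0, -40/23]
3 nonzero rows, so rank(MC) = 3.

3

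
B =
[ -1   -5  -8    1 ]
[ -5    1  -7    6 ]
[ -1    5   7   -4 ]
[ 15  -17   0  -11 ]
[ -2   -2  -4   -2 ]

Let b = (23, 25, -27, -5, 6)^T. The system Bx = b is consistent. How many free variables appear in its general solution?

Row reduce the augmented matrix [B | b].
R2 ← R2 − (5)·R1: [0, 26, 33, 1, -90]
R3 ← R3 − R1: [0, 10, 15, -5, -50]
R4 ← R4 + (15)·R1: [0, -92, -120, 4, 340]
R5 ← R5 − (2)·R1: [0, 8, 12, -4, -40]
R3 ← R3 − (5/13)·R2: [0, 0, 30/13, -70/13, -200/13]
R4 ← R4 + (46/13)·R2: [0, 0, -42/13, 98/13, 280/13]
R5 ← R5 − (4/13)·R2: [0, 0, 24/13, -56/13, -160/13]
R4 ← R4 + (7/5)·R3: [0, 0, 0, 0, 0]
R5 ← R5 − (4/5)·R3: [0, 0, 0, 0, 0]
The echelon form has 3 nonzero rows, and every pivot lies in the first 4 columns, so rank(B) = rank([B|b]) = 3.
The system is consistent.
Free variables = (unknowns) − (rank) = 4 − 3 = 1.

1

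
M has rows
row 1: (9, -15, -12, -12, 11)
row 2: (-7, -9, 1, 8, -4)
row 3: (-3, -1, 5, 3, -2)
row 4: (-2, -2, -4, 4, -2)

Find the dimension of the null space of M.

1

Row reduce to echelon form.
R2 ← R2 + (7/9)·R1: [0, -62/3, -25/3, -4/3, 41/9]
R3 ← R3 + (1/3)·R1: [0, -6, 1, -1, 5/3]
R4 ← R4 + (2/9)·R1: [0, -16/3, -20/3, 4/3, 4/9]
R3 ← R3 − (9/31)·R2: [0, 0, 106/31, -19/31, 32/93]
R4 ← R4 − (8/31)·R2: [0, 0, -140/31, 52/31, -68/93]
R4 ← R4 + (70/53)·R3: [0, 0, 0, 46/53, -44/159]
4 nonzero rows, so rank(M) = 4.
M has 5 columns; by rank–nullity, nullity = 5 − 4 = 1.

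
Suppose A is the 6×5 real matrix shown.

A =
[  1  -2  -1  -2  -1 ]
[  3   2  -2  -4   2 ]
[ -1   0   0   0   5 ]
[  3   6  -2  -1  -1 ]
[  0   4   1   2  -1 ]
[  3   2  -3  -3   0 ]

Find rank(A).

Row reduce to echelon form.
R2 ← R2 − (3)·R1: [0, 8, 1, 2, 5]
R3 ← R3 + R1: [0, -2, -1, -2, 4]
R4 ← R4 − (3)·R1: [0, 12, 1, 5, 2]
R6 ← R6 − (3)·R1: [0, 8, 0, 3, 3]
R3 ← R3 + (1/4)·R2: [0, 0, -3/4, -3/2, 21/4]
R4 ← R4 − (3/2)·R2: [0, 0, -1/2, 2, -11/2]
R5 ← R5 − (1/2)·R2: [0, 0, 1/2, 1, -7/2]
R6 ← R6 − R2: [0, 0, -1, 1, -2]
R4 ← R4 − (2/3)·R3: [0, 0, 0, 3, -9]
R5 ← R5 + (2/3)·R3: [0, 0, 0, 0, 0]
R6 ← R6 − (4/3)·R3: [0, 0, 0, 3, -9]
R6 ← R6 − R4: [0, 0, 0, 0, 0]
Echelon form has 4 nonzero rows, so rank(A) = 4.

4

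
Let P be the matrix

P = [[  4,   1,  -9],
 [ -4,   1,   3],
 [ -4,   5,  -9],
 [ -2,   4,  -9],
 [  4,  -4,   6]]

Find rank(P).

Row reduce to echelon form.
R2 ← R2 + R1: [0, 2, -6]
R3 ← R3 + R1: [0, 6, -18]
R4 ← R4 + (1/2)·R1: [0, 9/2, -27/2]
R5 ← R5 − R1: [0, -5, 15]
R3 ← R3 − (3)·R2: [0, 0, 0]
R4 ← R4 − (9/4)·R2: [0, 0, 0]
R5 ← R5 + (5/2)·R2: [0, 0, 0]
Echelon form has 2 nonzero rows, so rank(P) = 2.

2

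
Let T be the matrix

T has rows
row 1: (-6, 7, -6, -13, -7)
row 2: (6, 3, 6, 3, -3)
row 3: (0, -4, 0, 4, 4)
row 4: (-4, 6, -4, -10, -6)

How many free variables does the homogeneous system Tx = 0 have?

3

Row reduce to echelon form.
R2 ← R2 + R1: [0, 10, 0, -10, -10]
R4 ← R4 − (2/3)·R1: [0, 4/3, 0, -4/3, -4/3]
R3 ← R3 + (2/5)·R2: [0, 0, 0, 0, 0]
R4 ← R4 − (2/15)·R2: [0, 0, 0, 0, 0]
2 nonzero rows, so rank(T) = 2.
T has 5 columns; by rank–nullity, nullity = 5 − 2 = 3.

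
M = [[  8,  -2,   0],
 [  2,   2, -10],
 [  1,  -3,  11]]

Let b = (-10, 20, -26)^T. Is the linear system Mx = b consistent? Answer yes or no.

yes

Row reduce the augmented matrix [M | b].
R2 ← R2 − (1/4)·R1: [0, 5/2, -10, 45/2]
R3 ← R3 − (1/8)·R1: [0, -11/4, 11, -99/4]
R3 ← R3 + (11/10)·R2: [0, 0, 0, 0]
The echelon form has 2 nonzero rows, and every pivot lies in the first 3 columns, so rank(M) = rank([M|b]) = 2.
The system is consistent.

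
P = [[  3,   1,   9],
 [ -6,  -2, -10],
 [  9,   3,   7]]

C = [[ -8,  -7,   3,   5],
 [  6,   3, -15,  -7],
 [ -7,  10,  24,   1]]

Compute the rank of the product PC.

2

First compute PC:
[[-81,  72, 210,  17],
 [106, -64, -228, -26],
 [-103,  16, 150,  31]]
Now row reduce the product.
R2 ← R2 + (106/81)·R1: [0, 272/9, 1264/27, -304/81]
R3 ← R3 − (103/81)·R1: [0, -680/9, -3160/27, 760/81]
R3 ← R3 + (5/2)·R2: [0, 0, 0, 0]
2 nonzero rows, so rank(PC) = 2.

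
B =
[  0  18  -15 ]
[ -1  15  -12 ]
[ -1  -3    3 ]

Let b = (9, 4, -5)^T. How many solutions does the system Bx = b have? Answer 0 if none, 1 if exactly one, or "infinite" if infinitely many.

infinite

Row reduce the augmented matrix [B | b].
Swap R1 ↔ R2
R3 ← R3 − R1: [0, -18, 15, -9]
R3 ← R3 + R2: [0, 0, 0, 0]
The echelon form has 2 nonzero rows, and every pivot lies in the first 3 columns, so rank(B) = rank([B|b]) = 2.
The system is consistent.
rank = 2 < 3 unknowns, so there are infinitely many solutions.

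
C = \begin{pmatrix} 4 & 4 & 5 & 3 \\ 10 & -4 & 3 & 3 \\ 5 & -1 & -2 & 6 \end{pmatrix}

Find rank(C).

Row reduce to echelon form.
R2 ← R2 − (5/2)·R1: [0, -14, -19/2, -9/2]
R3 ← R3 − (5/4)·R1: [0, -6, -33/4, 9/4]
R3 ← R3 − (3/7)·R2: [0, 0, -117/28, 117/28]
Echelon form has 3 nonzero rows, so rank(C) = 3.

3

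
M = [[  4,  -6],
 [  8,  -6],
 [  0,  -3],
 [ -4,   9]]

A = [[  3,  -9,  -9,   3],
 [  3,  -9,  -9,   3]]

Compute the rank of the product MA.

First compute MA:
[[ -6,  18,  18,  -6],
 [  6, -18, -18,   6],
 [ -9,  27,  27,  -9],
 [ 15, -45, -45,  15]]
Now row reduce the product.
R2 ← R2 + R1: [0, 0, 0, 0]
R3 ← R3 − (3/2)·R1: [0, 0, 0, 0]
R4 ← R4 + (5/2)·R1: [0, 0, 0, 0]
1 nonzero row, so rank(MA) = 1.

1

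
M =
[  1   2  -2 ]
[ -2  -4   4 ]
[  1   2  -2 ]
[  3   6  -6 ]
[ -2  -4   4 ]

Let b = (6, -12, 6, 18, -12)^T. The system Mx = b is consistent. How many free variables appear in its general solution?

2

Row reduce the augmented matrix [M | b].
R2 ← R2 + (2)·R1: [0, 0, 0, 0]
R3 ← R3 − R1: [0, 0, 0, 0]
R4 ← R4 − (3)·R1: [0, 0, 0, 0]
R5 ← R5 + (2)·R1: [0, 0, 0, 0]
The echelon form has 1 nonzero rows, and every pivot lies in the first 3 columns, so rank(M) = rank([M|b]) = 1.
The system is consistent.
Free variables = (unknowns) − (rank) = 3 − 1 = 2.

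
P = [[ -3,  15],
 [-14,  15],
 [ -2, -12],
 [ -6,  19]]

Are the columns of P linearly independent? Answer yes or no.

Row reduce P to echelon form.
R2 ← R2 − (14/3)·R1: [0, -55]
R3 ← R3 − (2/3)·R1: [0, -22]
R4 ← R4 − (2)·R1: [0, -11]
R3 ← R3 − (2/5)·R2: [0, 0]
R4 ← R4 − (1/5)·R2: [0, 0]
2 pivots among 2 columns.
Every column is a pivot column, so the columns are linearly independent.

yes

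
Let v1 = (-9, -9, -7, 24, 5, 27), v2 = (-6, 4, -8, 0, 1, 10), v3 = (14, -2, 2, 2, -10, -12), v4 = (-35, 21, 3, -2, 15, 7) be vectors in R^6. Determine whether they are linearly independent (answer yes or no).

Form the matrix with these vectors as rows and row reduce.
R2 ← R2 − (2/3)·R1: [0, 10, -10/3, -16, -7/3, -8]
R3 ← R3 + (14/9)·R1: [0, -16, -80/9, 118/3, -20/9, 30]
R4 ← R4 − (35/9)·R1: [0, 56, 272/9, -286/3, -40/9, -98]
R3 ← R3 + (8/5)·R2: [0, 0, -128/9, 206/15, -268/45, 86/5]
R4 ← R4 − (28/5)·R2: [0, 0, 440/9, -86/15, 388/45, -266/5]
R4 ← R4 + (55/16)·R3: [0, 0, 0, 1659/40, -237/20, 237/40]
4 nonzero rows, so the 4 vectors span a space of dimension 4.
Since 4 = 4, the vectors are linearly independent.

yes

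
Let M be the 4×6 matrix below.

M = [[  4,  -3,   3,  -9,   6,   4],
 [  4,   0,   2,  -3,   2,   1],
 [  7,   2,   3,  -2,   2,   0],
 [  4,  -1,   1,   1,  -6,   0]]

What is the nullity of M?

3

Row reduce to echelon form.
R2 ← R2 − R1: [0, 3, -1, 6, -4, -3]
R3 ← R3 − (7/4)·R1: [0, 29/4, -9/4, 55/4, -17/2, -7]
R4 ← R4 − R1: [0, 2, -2, 10, -12, -4]
R3 ← R3 − (29/12)·R2: [0, 0, 1/6, -3/4, 7/6, 1/4]
R4 ← R4 − (2/3)·R2: [0, 0, -4/3, 6, -28/3, -2]
R4 ← R4 + (8)·R3: [0, 0, 0, 0, 0, 0]
3 nonzero rows, so rank(M) = 3.
M has 6 columns; by rank–nullity, nullity = 6 − 3 = 3.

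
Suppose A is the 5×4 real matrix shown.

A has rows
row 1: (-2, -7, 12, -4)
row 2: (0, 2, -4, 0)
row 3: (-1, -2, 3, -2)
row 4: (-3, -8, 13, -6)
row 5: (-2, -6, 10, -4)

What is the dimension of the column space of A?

Row reduce to echelon form.
R3 ← R3 − (1/2)·R1: [0, 3/2, -3, 0]
R4 ← R4 − (3/2)·R1: [0, 5/2, -5, 0]
R5 ← R5 − R1: [0, 1, -2, 0]
R3 ← R3 − (3/4)·R2: [0, 0, 0, 0]
R4 ← R4 − (5/4)·R2: [0, 0, 0, 0]
R5 ← R5 − (1/2)·R2: [0, 0, 0, 0]
Echelon form has 2 nonzero rows, so rank(A) = 2.
The column space has dimension equal to the rank: 2.

2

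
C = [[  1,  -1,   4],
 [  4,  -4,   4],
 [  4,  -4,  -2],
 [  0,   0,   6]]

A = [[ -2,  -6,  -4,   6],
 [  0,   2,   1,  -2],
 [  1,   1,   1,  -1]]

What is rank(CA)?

2

First compute CA:
[[  2,  -4,  -1,   4],
 [ -4, -28, -16,  28],
 [-10, -34, -22,  34],
 [  6,   6,   6,  -6]]
Now row reduce the product.
R2 ← R2 + (2)·R1: [0, -36, -18, 36]
R3 ← R3 + (5)·R1: [0, -54, -27, 54]
R4 ← R4 − (3)·R1: [0, 18, 9, -18]
R3 ← R3 − (3/2)·R2: [0, 0, 0, 0]
R4 ← R4 + (1/2)·R2: [0, 0, 0, 0]
2 nonzero rows, so rank(CA) = 2.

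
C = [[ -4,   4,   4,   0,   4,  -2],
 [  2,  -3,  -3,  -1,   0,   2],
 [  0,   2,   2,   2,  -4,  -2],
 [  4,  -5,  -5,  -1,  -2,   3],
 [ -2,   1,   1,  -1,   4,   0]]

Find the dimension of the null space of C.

4

Row reduce to echelon form.
R2 ← R2 + (1/2)·R1: [0, -1, -1, -1, 2, 1]
R4 ← R4 + R1: [0, -1, -1, -1, 2, 1]
R5 ← R5 − (1/2)·R1: [0, -1, -1, -1, 2, 1]
R3 ← R3 + (2)·R2: [0, 0, 0, 0, 0, 0]
R4 ← R4 − R2: [0, 0, 0, 0, 0, 0]
R5 ← R5 − R2: [0, 0, 0, 0, 0, 0]
2 nonzero rows, so rank(C) = 2.
C has 6 columns; by rank–nullity, nullity = 6 − 2 = 4.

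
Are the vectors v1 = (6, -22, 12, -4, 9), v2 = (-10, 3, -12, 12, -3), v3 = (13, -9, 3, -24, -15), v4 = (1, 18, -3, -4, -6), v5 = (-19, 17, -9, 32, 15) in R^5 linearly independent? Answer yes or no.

Form the matrix with these vectors as rows and row reduce.
R2 ← R2 + (5/3)·R1: [0, -101/3, 8, 16/3, 12]
R3 ← R3 − (13/6)·R1: [0, 116/3, -23, -46/3, -69/2]
R4 ← R4 − (1/6)·R1: [0, 65/3, -5, -10/3, -15/2]
R5 ← R5 + (19/6)·R1: [0, -158/3, 29, 58/3, 87/2]
R3 ← R3 + (116/101)·R2: [0, 0, -1395/101, -930/101, -4185/202]
R4 ← R4 + (65/101)·R2: [0, 0, 15/101, 10/101, 45/202]
R5 ← R5 − (158/101)·R2: [0, 0, 1665/101, 1110/101, 4995/202]
R4 ← R4 + (1/93)·R3: [0, 0, 0, 0, 0]
R5 ← R5 + (37/31)·R3: [0, 0, 0, 0, 0]
3 nonzero rows, so the 5 vectors span a space of dimension 3.
Since 3 < 5, the vectors are linearly dependent.

no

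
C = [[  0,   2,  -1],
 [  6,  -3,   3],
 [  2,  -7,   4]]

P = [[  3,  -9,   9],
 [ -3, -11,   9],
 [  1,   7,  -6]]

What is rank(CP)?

First compute CP:
[[ -7, -29,  24],
 [ 30,   0,   9],
 [ 31,  87, -69]]
Now row reduce the product.
R2 ← R2 + (30/7)·R1: [0, -870/7, 783/7]
R3 ← R3 + (31/7)·R1: [0, -290/7, 261/7]
R3 ← R3 − (1/3)·R2: [0, 0, 0]
2 nonzero rows, so rank(CP) = 2.

2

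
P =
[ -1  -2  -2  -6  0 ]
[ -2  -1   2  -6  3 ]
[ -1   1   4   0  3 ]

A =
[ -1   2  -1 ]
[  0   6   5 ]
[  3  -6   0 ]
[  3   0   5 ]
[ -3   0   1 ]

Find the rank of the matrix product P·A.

2

First compute PA:
[[-23,  -2, -39],
 [-19, -22, -30],
 [  4, -20,   9]]
Now row reduce the product.
R2 ← R2 − (19/23)·R1: [0, -468/23, 51/23]
R3 ← R3 + (4/23)·R1: [0, -468/23, 51/23]
R3 ← R3 − R2: [0, 0, 0]
2 nonzero rows, so rank(PA) = 2.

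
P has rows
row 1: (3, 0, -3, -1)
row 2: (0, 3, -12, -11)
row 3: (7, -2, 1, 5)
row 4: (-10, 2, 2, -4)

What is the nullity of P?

2

Row reduce to echelon form.
R3 ← R3 − (7/3)·R1: [0, -2, 8, 22/3]
R4 ← R4 + (10/3)·R1: [0, 2, -8, -22/3]
R3 ← R3 + (2/3)·R2: [0, 0, 0, 0]
R4 ← R4 − (2/3)·R2: [0, 0, 0, 0]
2 nonzero rows, so rank(P) = 2.
P has 4 columns; by rank–nullity, nullity = 4 − 2 = 2.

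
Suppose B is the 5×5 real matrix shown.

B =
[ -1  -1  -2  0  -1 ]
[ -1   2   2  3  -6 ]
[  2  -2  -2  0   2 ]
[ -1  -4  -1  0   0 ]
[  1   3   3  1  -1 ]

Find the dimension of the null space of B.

1

Row reduce to echelon form.
R2 ← R2 − R1: [0, 3, 4, 3, -5]
R3 ← R3 + (2)·R1: [0, -4, -6, 0, 0]
R4 ← R4 − R1: [0, -3, 1, 0, 1]
R5 ← R5 + R1: [0, 2, 1, 1, -2]
R3 ← R3 + (4/3)·R2: [0, 0, -2/3, 4, -20/3]
R4 ← R4 + R2: [0, 0, 5, 3, -4]
R5 ← R5 − (2/3)·R2: [0, 0, -5/3, -1, 4/3]
R4 ← R4 + (15/2)·R3: [0, 0, 0, 33, -54]
R5 ← R5 − (5/2)·R3: [0, 0, 0, -11, 18]
R5 ← R5 + (1/3)·R4: [0, 0, 0, 0, 0]
4 nonzero rows, so rank(B) = 4.
B has 5 columns; by rank–nullity, nullity = 5 − 4 = 1.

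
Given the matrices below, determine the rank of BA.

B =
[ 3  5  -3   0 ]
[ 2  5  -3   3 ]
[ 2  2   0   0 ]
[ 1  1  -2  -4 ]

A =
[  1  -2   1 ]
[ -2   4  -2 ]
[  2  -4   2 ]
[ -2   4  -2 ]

1

First compute BA:
[[-13,  26, -13],
 [-20,  40, -20],
 [ -2,   4,  -2],
 [  3,  -6,   3]]
Now row reduce the product.
R2 ← R2 − (20/13)·R1: [0, 0, 0]
R3 ← R3 − (2/13)·R1: [0, 0, 0]
R4 ← R4 + (3/13)·R1: [0, 0, 0]
1 nonzero row, so rank(BA) = 1.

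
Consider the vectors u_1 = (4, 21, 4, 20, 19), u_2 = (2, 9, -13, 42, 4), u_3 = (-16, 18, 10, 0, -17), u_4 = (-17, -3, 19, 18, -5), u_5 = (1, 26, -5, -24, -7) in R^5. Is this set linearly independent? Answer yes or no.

Form the matrix with these vectors as rows and row reduce.
R2 ← R2 − (1/2)·R1: [0, -3/2, -15, 32, -11/2]
R3 ← R3 + (4)·R1: [0, 102, 26, 80, 59]
R4 ← R4 + (17/4)·R1: [0, 345/4, 36, 103, 303/4]
R5 ← R5 − (1/4)·R1: [0, 83/4, -6, -29, -47/4]
R3 ← R3 + (68)·R2: [0, 0, -994, 2256, -315]
R4 ← R4 + (115/2)·R2: [0, 0, -1653/2, 1943, -481/2]
R5 ← R5 + (83/6)·R2: [0, 0, -427/2, 1241/3, -527/6]
R4 ← R4 − (1653/1988)·R3: [0, 0, 0, 33379/497, 6083/284]
R5 ← R5 − (61/284)·R3: [0, 0, 0, -15101/213, -17189/852]
R5 ← R5 + (105707/100137)·R4: [0, 0, 0, 0, 487775/200274]
5 nonzero rows, so the 5 vectors span a space of dimension 5.
Since 5 = 5, the vectors are linearly independent.

yes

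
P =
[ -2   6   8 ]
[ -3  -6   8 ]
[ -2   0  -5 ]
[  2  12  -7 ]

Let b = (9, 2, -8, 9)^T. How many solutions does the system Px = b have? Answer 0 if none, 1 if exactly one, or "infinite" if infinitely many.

Row reduce the augmented matrix [P | b].
R2 ← R2 − (3/2)·R1: [0, -15, -4, -23/2]
R3 ← R3 − R1: [0, -6, -13, -17]
R4 ← R4 + R1: [0, 18, 1, 18]
R3 ← R3 − (2/5)·R2: [0, 0, -57/5, -62/5]
R4 ← R4 + (6/5)·R2: [0, 0, -19/5, 21/5]
R4 ← R4 − (1/3)·R3: [0, 0, 0, 25/3]
The echelon form has 4 nonzero rows; the last pivot sits in the augmented column, so rank(P) = 3 but rank([P|b]) = 4.
Since the ranks differ, the system is inconsistent.
It has no solutions.

0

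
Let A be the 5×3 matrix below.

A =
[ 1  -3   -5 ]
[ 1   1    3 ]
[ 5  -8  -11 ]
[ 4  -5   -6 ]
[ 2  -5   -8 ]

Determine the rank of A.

Row reduce to echelon form.
R2 ← R2 − R1: [0, 4, 8]
R3 ← R3 − (5)·R1: [0, 7, 14]
R4 ← R4 − (4)·R1: [0, 7, 14]
R5 ← R5 − (2)·R1: [0, 1, 2]
R3 ← R3 − (7/4)·R2: [0, 0, 0]
R4 ← R4 − (7/4)·R2: [0, 0, 0]
R5 ← R5 − (1/4)·R2: [0, 0, 0]
Echelon form has 2 nonzero rows, so rank(A) = 2.

2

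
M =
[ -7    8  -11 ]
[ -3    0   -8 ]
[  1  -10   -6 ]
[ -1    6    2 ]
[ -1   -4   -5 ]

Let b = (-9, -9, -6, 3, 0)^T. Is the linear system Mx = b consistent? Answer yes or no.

Row reduce the augmented matrix [M | b].
R2 ← R2 − (3/7)·R1: [0, -24/7, -23/7, -36/7]
R3 ← R3 + (1/7)·R1: [0, -62/7, -53/7, -51/7]
R4 ← R4 − (1/7)·R1: [0, 34/7, 25/7, 30/7]
R5 ← R5 − (1/7)·R1: [0, -36/7, -24/7, 9/7]
R3 ← R3 − (31/12)·R2: [0, 0, 11/12, 6]
R4 ← R4 + (17/12)·R2: [0, 0, -13/12, -3]
R5 ← R5 − (3/2)·R2: [0, 0, 3/2, 9]
R4 ← R4 + (13/11)·R3: [0, 0, 0, 45/11]
R5 ← R5 − (18/11)·R3: [0, 0, 0, -9/11]
R5 ← R5 + (1/5)·R4: [0, 0, 0, 0]
The echelon form has 4 nonzero rows; the last pivot sits in the augmented column, so rank(M) = 3 but rank([M|b]) = 4.
Since the ranks differ, the system is inconsistent.

no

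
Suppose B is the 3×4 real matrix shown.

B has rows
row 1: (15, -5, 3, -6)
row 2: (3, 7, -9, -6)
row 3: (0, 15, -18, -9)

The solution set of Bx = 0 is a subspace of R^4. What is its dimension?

2

Row reduce to echelon form.
R2 ← R2 − (1/5)·R1: [0, 8, -48/5, -24/5]
R3 ← R3 − (15/8)·R2: [0, 0, 0, 0]
2 nonzero rows, so rank(B) = 2.
B has 4 columns; by rank–nullity, nullity = 4 − 2 = 2.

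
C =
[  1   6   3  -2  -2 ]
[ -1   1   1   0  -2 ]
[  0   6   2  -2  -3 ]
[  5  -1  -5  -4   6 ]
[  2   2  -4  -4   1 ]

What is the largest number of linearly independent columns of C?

4

Row reduce to echelon form.
R2 ← R2 + R1: [0, 7, 4, -2, -4]
R4 ← R4 − (5)·R1: [0, -31, -20, 6, 16]
R5 ← R5 − (2)·R1: [0, -10, -10, 0, 5]
R3 ← R3 − (6/7)·R2: [0, 0, -10/7, -2/7, 3/7]
R4 ← R4 + (31/7)·R2: [0, 0, -16/7, -20/7, -12/7]
R5 ← R5 + (10/7)·R2: [0, 0, -30/7, -20/7, -5/7]
R4 ← R4 − (8/5)·R3: [0, 0, 0, -12/5, -12/5]
R5 ← R5 − (3)·R3: [0, 0, 0, -2, -2]
R5 ← R5 − (5/6)·R4: [0, 0, 0, 0, 0]
Echelon form has 4 nonzero rows, so rank(C) = 4.
The rank gives the maximum number of linearly independent columns: 4.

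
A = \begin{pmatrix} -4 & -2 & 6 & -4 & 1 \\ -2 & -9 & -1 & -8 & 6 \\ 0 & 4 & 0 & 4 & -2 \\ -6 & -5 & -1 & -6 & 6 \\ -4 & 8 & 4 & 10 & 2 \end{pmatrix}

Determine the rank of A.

5

Row reduce to echelon form.
R2 ← R2 − (1/2)·R1: [0, -8, -4, -6, 11/2]
R4 ← R4 − (3/2)·R1: [0, -2, -10, 0, 9/2]
R5 ← R5 − R1: [0, 10, -2, 14, 1]
R3 ← R3 + (1/2)·R2: [0, 0, -2, 1, 3/4]
R4 ← R4 − (1/4)·R2: [0, 0, -9, 3/2, 25/8]
R5 ← R5 + (5/4)·R2: [0, 0, -7, 13/2, 63/8]
R4 ← R4 − (9/2)·R3: [0, 0, 0, -3, -1/4]
R5 ← R5 − (7/2)·R3: [0, 0, 0, 3, 21/4]
R5 ← R5 + R4: [0, 0, 0, 0, 5]
Echelon form has 5 nonzero rows, so rank(A) = 5.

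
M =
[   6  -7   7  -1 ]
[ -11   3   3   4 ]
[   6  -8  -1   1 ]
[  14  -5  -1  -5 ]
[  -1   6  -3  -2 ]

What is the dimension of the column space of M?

Row reduce to echelon form.
R2 ← R2 + (11/6)·R1: [0, -59/6, 95/6, 13/6]
R3 ← R3 − R1: [0, -1, -8, 2]
R4 ← R4 − (7/3)·R1: [0, 34/3, -52/3, -8/3]
R5 ← R5 + (1/6)·R1: [0, 29/6, -11/6, -13/6]
R3 ← R3 − (6/59)·R2: [0, 0, -567/59, 105/59]
R4 ← R4 + (68/59)·R2: [0, 0, 54/59, -10/59]
R5 ← R5 + (29/59)·R2: [0, 0, 351/59, -65/59]
R4 ← R4 + (2/21)·R3: [0, 0, 0, 0]
R5 ← R5 + (13/21)·R3: [0, 0, 0, 0]
Echelon form has 3 nonzero rows, so rank(M) = 3.
The column space has dimension equal to the rank: 3.

3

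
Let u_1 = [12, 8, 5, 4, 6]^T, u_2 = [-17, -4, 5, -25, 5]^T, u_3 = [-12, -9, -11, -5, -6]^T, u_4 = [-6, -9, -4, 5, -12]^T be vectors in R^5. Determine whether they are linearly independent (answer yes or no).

Form the matrix with these vectors as rows and row reduce.
R2 ← R2 + (17/12)·R1: [0, 22/3, 145/12, -58/3, 27/2]
R3 ← R3 + R1: [0, -1, -6, -1, 0]
R4 ← R4 + (1/2)·R1: [0, -5, -3/2, 7, -9]
R3 ← R3 + (3/22)·R2: [0, 0, -383/88, -40/11, 81/44]
R4 ← R4 + (15/22)·R2: [0, 0, 593/88, -68/11, 9/44]
R4 ← R4 + (593/383)·R3: [0, 0, 0, -4524/383, 1170/383]
4 nonzero rows, so the 4 vectors span a space of dimension 4.
Since 4 = 4, the vectors are linearly independent.

yes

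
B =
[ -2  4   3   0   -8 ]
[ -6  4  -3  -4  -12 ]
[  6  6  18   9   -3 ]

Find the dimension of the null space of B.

Row reduce to echelon form.
R2 ← R2 − (3)·R1: [0, -8, -12, -4, 12]
R3 ← R3 + (3)·R1: [0, 18, 27, 9, -27]
R3 ← R3 + (9/4)·R2: [0, 0, 0, 0, 0]
2 nonzero rows, so rank(B) = 2.
B has 5 columns; by rank–nullity, nullity = 5 − 2 = 3.

3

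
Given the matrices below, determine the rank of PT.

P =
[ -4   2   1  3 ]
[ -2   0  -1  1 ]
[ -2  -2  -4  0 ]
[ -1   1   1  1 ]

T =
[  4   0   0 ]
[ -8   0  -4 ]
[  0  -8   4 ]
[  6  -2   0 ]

First compute PT:
[[-14, -14,  -4],
 [ -2,   6,  -4],
 [  8,  32,  -8],
 [ -6, -10,   0]]
Now row reduce the product.
R2 ← R2 − (1/7)·R1: [0, 8, -24/7]
R3 ← R3 + (4/7)·R1: [0, 24, -72/7]
R4 ← R4 − (3/7)·R1: [0, -4, 12/7]
R3 ← R3 − (3)·R2: [0, 0, 0]
R4 ← R4 + (1/2)·R2: [0, 0, 0]
2 nonzero rows, so rank(PT) = 2.

2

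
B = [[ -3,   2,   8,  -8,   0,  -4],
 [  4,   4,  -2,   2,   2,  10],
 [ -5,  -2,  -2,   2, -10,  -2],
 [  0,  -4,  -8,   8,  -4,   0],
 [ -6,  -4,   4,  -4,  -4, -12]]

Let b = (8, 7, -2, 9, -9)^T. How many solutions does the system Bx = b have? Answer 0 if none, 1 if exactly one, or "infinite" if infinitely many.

0

Row reduce the augmented matrix [B | b].
R2 ← R2 + (4/3)·R1: [0, 20/3, 26/3, -26/3, 2, 14/3, 53/3]
R3 ← R3 − (5/3)·R1: [0, -16/3, -46/3, 46/3, -10, 14/3, -46/3]
R5 ← R5 − (2)·R1: [0, -8, -12, 12, -4, -4, -25]
R3 ← R3 + (4/5)·R2: [0, 0, -42/5, 42/5, -42/5, 42/5, -6/5]
R4 ← R4 + (3/5)·R2: [0, 0, -14/5, 14/5, -14/5, 14/5, 98/5]
R5 ← R5 + (6/5)·R2: [0, 0, -8/5, 8/5, -8/5, 8/5, -19/5]
R4 ← R4 − (1/3)·R3: [0, 0, 0, 0, 0, 0, 20]
R5 ← R5 − (4/21)·R3: [0, 0, 0, 0, 0, 0, -25/7]
R5 ← R5 + (5/28)·R4: [0, 0, 0, 0, 0, 0, 0]
The echelon form has 4 nonzero rows; the last pivot sits in the augmented column, so rank(B) = 3 but rank([B|b]) = 4.
Since the ranks differ, the system is inconsistent.
It has no solutions.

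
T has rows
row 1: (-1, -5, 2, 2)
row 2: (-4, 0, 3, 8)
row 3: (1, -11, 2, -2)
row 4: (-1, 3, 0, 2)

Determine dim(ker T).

Row reduce to echelon form.
R2 ← R2 − (4)·R1: [0, 20, -5, 0]
R3 ← R3 + R1: [0, -16, 4, 0]
R4 ← R4 − R1: [0, 8, -2, 0]
R3 ← R3 + (4/5)·R2: [0, 0, 0, 0]
R4 ← R4 − (2/5)·R2: [0, 0, 0, 0]
2 nonzero rows, so rank(T) = 2.
T has 4 columns; by rank–nullity, nullity = 4 − 2 = 2.

2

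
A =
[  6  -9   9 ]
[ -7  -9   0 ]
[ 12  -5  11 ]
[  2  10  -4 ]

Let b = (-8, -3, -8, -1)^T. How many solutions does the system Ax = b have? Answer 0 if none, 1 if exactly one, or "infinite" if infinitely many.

0

Row reduce the augmented matrix [A | b].
R2 ← R2 + (7/6)·R1: [0, -39/2, 21/2, -37/3]
R3 ← R3 − (2)·R1: [0, 13, -7, 8]
R4 ← R4 − (1/3)·R1: [0, 13, -7, 5/3]
R3 ← R3 + (2/3)·R2: [0, 0, 0, -2/9]
R4 ← R4 + (2/3)·R2: [0, 0, 0, -59/9]
R4 ← R4 − (59/2)·R3: [0, 0, 0, 0]
The echelon form has 3 nonzero rows; the last pivot sits in the augmented column, so rank(A) = 2 but rank([A|b]) = 3.
Since the ranks differ, the system is inconsistent.
It has no solutions.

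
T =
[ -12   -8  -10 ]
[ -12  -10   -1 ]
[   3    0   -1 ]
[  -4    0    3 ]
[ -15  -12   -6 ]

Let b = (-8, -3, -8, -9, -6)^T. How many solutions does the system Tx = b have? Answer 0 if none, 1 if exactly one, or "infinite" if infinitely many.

0

Row reduce the augmented matrix [T | b].
R2 ← R2 − R1: [0, -2, 9, 5]
R3 ← R3 + (1/4)·R1: [0, -2, -7/2, -10]
R4 ← R4 − (1/3)·R1: [0, 8/3, 19/3, -19/3]
R5 ← R5 − (5/4)·R1: [0, -2, 13/2, 4]
R3 ← R3 − R2: [0, 0, -25/2, -15]
R4 ← R4 + (4/3)·R2: [0, 0, 55/3, 1/3]
R5 ← R5 − R2: [0, 0, -5/2, -1]
R4 ← R4 + (22/15)·R3: [0, 0, 0, -65/3]
R5 ← R5 − (1/5)·R3: [0, 0, 0, 2]
R5 ← R5 + (6/65)·R4: [0, 0, 0, 0]
The echelon form has 4 nonzero rows; the last pivot sits in the augmented column, so rank(T) = 3 but rank([T|b]) = 4.
Since the ranks differ, the system is inconsistent.
It has no solutions.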